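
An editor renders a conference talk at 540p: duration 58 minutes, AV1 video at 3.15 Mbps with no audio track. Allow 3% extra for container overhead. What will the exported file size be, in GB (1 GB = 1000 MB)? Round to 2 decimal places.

58 min = 3480 s
Total bitrate: 3.15 Mbps.
Stream data: 3.150 Mbps × 3480 s = 10962.0 Mb.
With 3% container overhead: ×1.03.
11,291 Mb ÷ 8 = 1,411 MB → 1.411 GB.

1.41 GB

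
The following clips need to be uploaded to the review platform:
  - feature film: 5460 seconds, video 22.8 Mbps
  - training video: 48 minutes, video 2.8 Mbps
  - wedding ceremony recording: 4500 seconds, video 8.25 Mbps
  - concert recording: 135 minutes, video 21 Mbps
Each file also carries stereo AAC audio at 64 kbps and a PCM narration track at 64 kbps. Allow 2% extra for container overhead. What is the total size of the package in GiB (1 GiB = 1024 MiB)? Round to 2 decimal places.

40.66 GiB

Audio total: 64 + 64 = 128 kbps = 0.128 Mbps.
feature film: 22.928 Mbps × 5460 s × 1.02 = 127690.6 Mb
training video: 2.928 Mbps × 2880 s × 1.02 = 8601.3 Mb
wedding ceremony recording: 8.378 Mbps × 4500 s × 1.02 = 38455.0 Mb
concert recording: 21.128 Mbps × 8100 s × 1.02 = 174559.5 Mb
Total: 349306.5 Mb = 43663.3 MB.
= 40.66 GiB.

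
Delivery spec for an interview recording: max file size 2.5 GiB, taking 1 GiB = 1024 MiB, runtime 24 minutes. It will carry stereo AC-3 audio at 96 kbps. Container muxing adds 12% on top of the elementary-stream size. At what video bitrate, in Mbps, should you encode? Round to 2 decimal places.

13.22 Mbps

Budget: 2.5 GiB = 21474.8 Mb.
Stream payload after overhead: 21474.8 / 1.12 = 19174.0 Mb.
24 min = 1440 s
Total bitrate budget: 19174.0 Mb / 1440 s = 13.315 Mbps.
Audio: 96 kbps = 0.096 Mbps.
Video: 13.315 − 0.096 = 13.219 Mbps.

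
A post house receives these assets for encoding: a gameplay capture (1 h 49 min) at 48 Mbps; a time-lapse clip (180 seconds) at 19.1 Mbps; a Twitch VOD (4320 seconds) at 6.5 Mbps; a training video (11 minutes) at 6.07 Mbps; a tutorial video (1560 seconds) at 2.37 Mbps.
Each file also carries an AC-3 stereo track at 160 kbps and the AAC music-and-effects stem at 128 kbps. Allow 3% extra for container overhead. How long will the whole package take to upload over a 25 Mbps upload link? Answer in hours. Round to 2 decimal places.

Audio total: 160 + 128 = 288 kbps = 0.288 Mbps.
gameplay capture: 48.288 Mbps × 6540 s × 1.03 = 325277.6 Mb
time-lapse clip: 19.388 Mbps × 180 s × 1.03 = 3594.5 Mb
Twitch VOD: 6.788 Mbps × 4320 s × 1.03 = 30203.9 Mb
training video: 6.358 Mbps × 660 s × 1.03 = 4322.2 Mb
tutorial video: 2.658 Mbps × 1560 s × 1.03 = 4270.9 Mb
Total: 367669.1 Mb = 45958.6 MB.
At 25 Mbps: 367669.1 / 25 = 14707 s ≈ 4.09 hours.

4.09 hours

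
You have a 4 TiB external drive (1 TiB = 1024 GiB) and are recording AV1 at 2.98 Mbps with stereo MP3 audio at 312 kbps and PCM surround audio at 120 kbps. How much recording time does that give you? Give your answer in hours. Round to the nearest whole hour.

2864 hours

Audio total: 312 + 120 = 432 kbps = 0.432 Mbps.
Total bitrate: 2.98 + 0.432 = 3.412 Mbps.
Capacity: 4 TiB = 35,184,372 Mb.
Recording time: 35,184,372 / 3.412 = 10,311,950 s ≈ 2,864 hours.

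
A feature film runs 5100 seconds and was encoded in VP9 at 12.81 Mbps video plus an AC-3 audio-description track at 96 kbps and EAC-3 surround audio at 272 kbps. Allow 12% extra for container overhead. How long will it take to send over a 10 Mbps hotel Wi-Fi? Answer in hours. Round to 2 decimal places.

2.09 hours

Audio total: 96 + 272 = 368 kbps = 0.368 Mbps.
Total bitrate: 13.178 Mbps.
File: 13.178 Mbps × 5100 s = 67207.8 Mb.
With 12% container overhead: ×1.12. → 75272.7 Mb.
At 10 Mbps: 75272.7 / 10 = 7527.3 s ≈ 2.09 hours.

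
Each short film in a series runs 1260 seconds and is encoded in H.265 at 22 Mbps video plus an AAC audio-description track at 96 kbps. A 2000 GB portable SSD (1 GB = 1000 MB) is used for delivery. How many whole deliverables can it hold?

Audio: 96 kbps = 0.096 Mbps.
Total bitrate: 22.096 Mbps.
Per item: 22.096 Mbps × 1260 s = 27,841 Mb = 3,480 MB.
Capacity: 2000 GB = 16,000,000 Mb; 574.69 items → 574 complete.

574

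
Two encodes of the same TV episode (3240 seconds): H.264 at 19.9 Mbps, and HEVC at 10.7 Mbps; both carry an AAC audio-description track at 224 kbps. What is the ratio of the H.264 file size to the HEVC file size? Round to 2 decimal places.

Audio: 224 kbps = 0.224 Mbps.
H.264: 20.124 Mbps × 3240 s = 65201.8 Mb = 8.150 GB.
HEVC: 10.924 Mbps × 3240 s = 35393.8 Mb = 4.424 GB.
Ratio: 8.150 / 4.424 = 1.842.

1.84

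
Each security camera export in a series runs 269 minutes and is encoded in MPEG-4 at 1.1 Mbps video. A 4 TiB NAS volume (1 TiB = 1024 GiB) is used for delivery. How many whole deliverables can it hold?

1981

269 min = 16140 s
Per item: 1.100 Mbps × 16140 s = 17,754 Mb = 2,219 MB.
Capacity: 4 TiB = 35,184,372 Mb; 1981.77 items → 1981 complete.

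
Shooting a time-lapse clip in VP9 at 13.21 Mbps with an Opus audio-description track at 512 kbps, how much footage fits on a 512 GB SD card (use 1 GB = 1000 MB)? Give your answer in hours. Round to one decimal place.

82.9 hours

Audio: 512 kbps = 0.512 Mbps.
Total bitrate: 13.21 + 0.512 = 13.722 Mbps.
Capacity: 512 GB = 4,096,000 Mb.
Recording time: 4,096,000 / 13.722 = 298,499 s ≈ 82.9 hours.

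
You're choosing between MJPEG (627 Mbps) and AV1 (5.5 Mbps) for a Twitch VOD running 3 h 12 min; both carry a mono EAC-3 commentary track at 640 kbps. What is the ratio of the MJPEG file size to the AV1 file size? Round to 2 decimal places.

102.22

3 h 12 min = 192 min = 11520 s
Audio: 640 kbps = 0.640 Mbps.
MJPEG: 627.640 Mbps × 11520 s = 7230412.8 Mb = 903.802 GB.
AV1: 6.140 Mbps × 11520 s = 70732.8 Mb = 8.842 GB.
Ratio: 903.802 / 8.842 = 102.221.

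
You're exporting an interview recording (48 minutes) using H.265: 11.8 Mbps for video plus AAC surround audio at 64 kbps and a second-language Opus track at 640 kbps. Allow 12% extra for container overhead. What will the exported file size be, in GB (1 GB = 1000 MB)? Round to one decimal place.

48 min = 2880 s
Audio total: 64 + 640 = 704 kbps = 0.704 Mbps.
Total bitrate: 11.8 + 0.704 = 12.504 Mbps.
Stream data: 12.504 Mbps × 2880 s = 36011.5 Mb.
With 12% container overhead: ×1.12.
40,333 Mb ÷ 8 = 5,042 MB → 5.042 GB.

5.0 GB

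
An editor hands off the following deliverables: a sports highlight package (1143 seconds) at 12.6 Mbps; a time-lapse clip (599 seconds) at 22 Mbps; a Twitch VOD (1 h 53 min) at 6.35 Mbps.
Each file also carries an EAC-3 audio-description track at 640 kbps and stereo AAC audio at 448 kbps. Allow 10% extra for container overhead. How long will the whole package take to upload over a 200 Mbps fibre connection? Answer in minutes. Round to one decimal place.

Audio total: 640 + 448 = 1088 kbps = 1.088 Mbps.
sports highlight package: 13.688 Mbps × 1143 s × 1.10 = 17209.9 Mb
time-lapse clip: 23.088 Mbps × 599 s × 1.10 = 15212.7 Mb
Twitch VOD: 7.438 Mbps × 6780 s × 1.10 = 55472.6 Mb
Total: 87895.2 Mb = 10986.9 MB.
At 200 Mbps: 87895.2 / 200 = 439 s ≈ 7.32 minutes.

7.3 minutes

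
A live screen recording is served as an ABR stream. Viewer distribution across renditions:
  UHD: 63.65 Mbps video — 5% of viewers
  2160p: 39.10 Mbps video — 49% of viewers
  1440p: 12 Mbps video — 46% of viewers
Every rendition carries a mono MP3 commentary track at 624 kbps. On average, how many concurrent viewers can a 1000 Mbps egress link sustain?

Audio: 624 kbps = 0.624 Mbps.
Average per-viewer bitrate: 0.05×64.274 + 0.49×39.724 + 0.46×12.624 = 28.485 Mbps.
1000 Mbps = 1,000 Mbps; 1,000 / 28.485 = 35.11 → 35.

35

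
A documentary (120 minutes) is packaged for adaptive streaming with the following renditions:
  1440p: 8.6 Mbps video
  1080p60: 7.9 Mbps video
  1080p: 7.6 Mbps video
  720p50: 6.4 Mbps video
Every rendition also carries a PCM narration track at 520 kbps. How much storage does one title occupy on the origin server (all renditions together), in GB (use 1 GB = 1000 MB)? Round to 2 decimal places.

120 min = 7200 s
Audio: 520 kbps = 0.520 Mbps.
Sum of rendition bitrates: (8.6+0.520) + (7.9+0.520) + (7.6+0.520) + (6.4+0.520) = 32.580 Mbps.
× 7200 s = 234,576 Mb = 29,322 MB = 29.32 GB.

29.32 GB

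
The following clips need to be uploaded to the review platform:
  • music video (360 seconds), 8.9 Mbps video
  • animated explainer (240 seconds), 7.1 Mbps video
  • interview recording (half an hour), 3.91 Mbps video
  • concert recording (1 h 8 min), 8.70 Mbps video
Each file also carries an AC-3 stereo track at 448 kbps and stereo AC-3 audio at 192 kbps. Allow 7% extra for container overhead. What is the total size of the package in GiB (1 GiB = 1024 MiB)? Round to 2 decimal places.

6.43 GiB

Audio total: 448 + 192 = 640 kbps = 0.640 Mbps.
music video: 9.540 Mbps × 360 s × 1.07 = 3674.8 Mb
animated explainer: 7.740 Mbps × 240 s × 1.07 = 1987.6 Mb
interview recording: 4.550 Mbps × 1800 s × 1.07 = 8763.3 Mb
concert recording: 9.340 Mbps × 4080 s × 1.07 = 40774.7 Mb
Total: 55200.4 Mb = 6900.1 MB.
= 6.426 GiB.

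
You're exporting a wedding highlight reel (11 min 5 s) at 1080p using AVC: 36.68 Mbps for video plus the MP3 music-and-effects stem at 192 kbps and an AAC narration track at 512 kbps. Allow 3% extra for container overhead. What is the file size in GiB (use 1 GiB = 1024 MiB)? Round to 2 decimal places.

11 min 5 s = 665 s
Audio total: 192 + 512 = 704 kbps = 0.704 Mbps.
Total bitrate: 36.68 + 0.704 = 37.384 Mbps.
Stream data: 37.384 Mbps × 665 s = 24860.4 Mb.
With 3% container overhead: ×1.03.
25,606 Mb = 3,200,771,350 bytes ÷ 1,073,741,824 = 2.981 GiB.

2.98 GiB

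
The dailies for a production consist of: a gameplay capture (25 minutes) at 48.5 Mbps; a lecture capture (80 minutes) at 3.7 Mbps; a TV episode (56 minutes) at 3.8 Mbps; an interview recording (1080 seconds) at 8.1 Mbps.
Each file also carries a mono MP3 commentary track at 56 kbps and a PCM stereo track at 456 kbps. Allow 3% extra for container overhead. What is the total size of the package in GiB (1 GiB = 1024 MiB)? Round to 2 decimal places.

14.09 GiB

Audio total: 56 + 456 = 512 kbps = 0.512 Mbps.
gameplay capture: 49.012 Mbps × 1500 s × 1.03 = 75723.5 Mb
lecture capture: 4.212 Mbps × 4800 s × 1.03 = 20824.1 Mb
TV episode: 4.312 Mbps × 3360 s × 1.03 = 14923.0 Mb
interview recording: 8.612 Mbps × 1080 s × 1.03 = 9580.0 Mb
Total: 121050.6 Mb = 15131.3 MB.
= 14.09 GiB.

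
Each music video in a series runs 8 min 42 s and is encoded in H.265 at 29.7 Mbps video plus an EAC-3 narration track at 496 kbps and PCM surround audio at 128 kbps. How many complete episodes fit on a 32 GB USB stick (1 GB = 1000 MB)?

16

8 min 42 s = 522 s
Audio total: 496 + 128 = 624 kbps = 0.624 Mbps.
Total bitrate: 30.324 Mbps.
Per item: 30.324 Mbps × 522 s = 15,829 Mb = 1,979 MB.
Capacity: 32 GB = 256,000 Mb; 16.17 items → 16 complete.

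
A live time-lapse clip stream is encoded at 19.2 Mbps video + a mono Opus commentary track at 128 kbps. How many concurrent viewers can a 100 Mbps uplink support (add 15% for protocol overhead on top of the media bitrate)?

4

Audio: 128 kbps = 0.128 Mbps.
Per-viewer media rate: 19.328 Mbps.
On the wire with 15% overhead: 22.227 Mbps.
100 Mbps = 100.0 Mbps; 100.0 / 22.227 = 4.50 → 4 viewers.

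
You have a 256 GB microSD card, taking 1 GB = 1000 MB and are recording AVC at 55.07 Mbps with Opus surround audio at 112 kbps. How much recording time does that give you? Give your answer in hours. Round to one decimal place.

Audio: 112 kbps = 0.112 Mbps.
Total bitrate: 55.07 + 0.112 = 55.182 Mbps.
Capacity: 256 GB = 2,048,000 Mb.
Recording time: 2,048,000 / 55.182 = 37,114 s ≈ 10.3 hours.

10.3 hours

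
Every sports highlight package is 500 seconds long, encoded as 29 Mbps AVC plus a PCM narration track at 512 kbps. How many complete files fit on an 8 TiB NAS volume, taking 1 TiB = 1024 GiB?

4768

Audio: 512 kbps = 0.512 Mbps.
Total bitrate: 29.512 Mbps.
Per item: 29.512 Mbps × 500 s = 14,756 Mb = 1,844 MB.
Capacity: 8 TiB = 70,368,744 Mb; 4768.82 items → 4768 complete.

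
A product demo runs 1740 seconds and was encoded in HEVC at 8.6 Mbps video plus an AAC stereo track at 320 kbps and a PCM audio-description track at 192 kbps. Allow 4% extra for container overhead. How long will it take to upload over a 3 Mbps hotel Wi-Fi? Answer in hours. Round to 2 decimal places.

Audio total: 320 + 192 = 512 kbps = 0.512 Mbps.
Total bitrate: 9.112 Mbps.
File: 9.112 Mbps × 1740 s = 15854.9 Mb.
With 4% container overhead: ×1.04. → 16489.1 Mb.
At 3 Mbps: 16489.1 / 3 = 5496.4 s ≈ 1.53 hours.

1.53 hours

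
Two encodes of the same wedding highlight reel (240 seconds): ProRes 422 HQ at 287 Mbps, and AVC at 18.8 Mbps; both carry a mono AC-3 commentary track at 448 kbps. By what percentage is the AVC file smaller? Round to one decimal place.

93.3%

Audio: 448 kbps = 0.448 Mbps.
ProRes 422 HQ: 287.448 Mbps × 240 s = 68987.5 Mb = 8.623 GB.
AVC: 19.248 Mbps × 240 s = 4619.5 Mb = 0.577 GB.
Reduction: (1 − 0.577/8.623) × 100 = 93.30%.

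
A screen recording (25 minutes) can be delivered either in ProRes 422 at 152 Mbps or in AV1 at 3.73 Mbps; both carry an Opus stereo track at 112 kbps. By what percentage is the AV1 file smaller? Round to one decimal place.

97.5%

25 min = 1500 s
Audio: 112 kbps = 0.112 Mbps.
ProRes 422: 152.112 Mbps × 1500 s = 228168.0 Mb = 26.562 GiB.
AV1: 3.842 Mbps × 1500 s = 5763.0 Mb = 0.671 GiB.
Reduction: (1 − 0.671/26.562) × 100 = 97.47%.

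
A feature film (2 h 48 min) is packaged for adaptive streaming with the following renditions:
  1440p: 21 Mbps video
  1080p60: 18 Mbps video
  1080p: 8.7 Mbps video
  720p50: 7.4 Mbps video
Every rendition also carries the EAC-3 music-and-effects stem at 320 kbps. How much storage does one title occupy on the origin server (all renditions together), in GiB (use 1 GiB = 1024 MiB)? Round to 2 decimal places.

66.16 GiB

2 h 48 min = 168 min = 10080 s
Audio: 320 kbps = 0.320 Mbps.
Sum of rendition bitrates: (21+0.320) + (18+0.320) + (8.7+0.320) + (7.4+0.320) = 56.380 Mbps.
× 10080 s = 568,310 Mb = 71,039 MB = 66.16 GiB.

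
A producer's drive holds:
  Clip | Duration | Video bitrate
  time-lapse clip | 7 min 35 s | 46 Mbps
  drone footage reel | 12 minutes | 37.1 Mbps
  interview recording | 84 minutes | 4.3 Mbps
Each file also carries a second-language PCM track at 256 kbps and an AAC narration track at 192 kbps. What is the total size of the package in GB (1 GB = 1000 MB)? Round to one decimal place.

9.0 GB

Audio total: 256 + 192 = 448 kbps = 0.448 Mbps.
time-lapse clip: 46.448 Mbps × 455 s = 21133.8 Mb
drone footage reel: 37.548 Mbps × 720 s = 27034.6 Mb
interview recording: 4.748 Mbps × 5040 s = 23929.9 Mb
Total: 72098.3 Mb = 9012.3 MB.
= 9.012 GB.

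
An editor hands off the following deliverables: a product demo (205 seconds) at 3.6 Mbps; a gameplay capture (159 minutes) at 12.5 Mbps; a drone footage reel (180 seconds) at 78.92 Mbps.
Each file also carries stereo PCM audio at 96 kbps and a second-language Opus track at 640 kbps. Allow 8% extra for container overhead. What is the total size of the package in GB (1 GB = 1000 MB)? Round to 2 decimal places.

Audio total: 96 + 640 = 736 kbps = 0.736 Mbps.
product demo: 4.336 Mbps × 205 s × 1.08 = 960.0 Mb
gameplay capture: 13.236 Mbps × 9540 s × 1.08 = 136373.2 Mb
drone footage reel: 79.656 Mbps × 180 s × 1.08 = 15485.1 Mb
Total: 152818.3 Mb = 19102.3 MB.
= 19.10 GB.

19.10 GB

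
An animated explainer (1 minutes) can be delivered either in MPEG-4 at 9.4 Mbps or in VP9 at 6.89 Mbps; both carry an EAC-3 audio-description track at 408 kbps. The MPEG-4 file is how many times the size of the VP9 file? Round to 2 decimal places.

Audio: 408 kbps = 0.408 Mbps.
MPEG-4: 9.808 Mbps × 60 s = 588.5 Mb = 73.560 MB.
VP9: 7.298 Mbps × 60 s = 437.9 Mb = 54.735 MB.
Ratio: 73.560 / 54.735 = 1.344.

1.34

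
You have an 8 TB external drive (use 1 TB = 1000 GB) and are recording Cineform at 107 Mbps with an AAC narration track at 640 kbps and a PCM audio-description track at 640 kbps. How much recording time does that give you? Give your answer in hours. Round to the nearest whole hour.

164 hours

Audio total: 640 + 640 = 1280 kbps = 1.280 Mbps.
Total bitrate: 107 + 1.280 = 108.280 Mbps.
Capacity: 8 TB = 64,000,000 Mb.
Recording time: 64,000,000 / 108.280 = 591,060 s ≈ 164 hours.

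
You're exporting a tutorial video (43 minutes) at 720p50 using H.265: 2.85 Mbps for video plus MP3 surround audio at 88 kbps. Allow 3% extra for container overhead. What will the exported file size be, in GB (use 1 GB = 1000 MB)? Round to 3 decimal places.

0.976 GB

43 min = 2580 s
Audio: 88 kbps = 0.088 Mbps.
Total bitrate: 2.85 + 0.088 = 2.938 Mbps.
Stream data: 2.938 Mbps × 2580 s = 7580.0 Mb.
With 3% container overhead: ×1.03.
7,807 Mb ÷ 8 = 975.9 MB → 0.9759 GB.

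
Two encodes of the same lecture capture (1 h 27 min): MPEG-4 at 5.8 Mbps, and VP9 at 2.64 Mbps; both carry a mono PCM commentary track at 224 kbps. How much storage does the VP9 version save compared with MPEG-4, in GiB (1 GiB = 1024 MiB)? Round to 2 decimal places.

1 h 27 min = 87 min = 5220 s
Audio: 224 kbps = 0.224 Mbps.
MPEG-4: 6.024 Mbps × 5220 s = 31445.3 Mb = 3.661 GiB.
VP9: 2.864 Mbps × 5220 s = 14950.1 Mb = 1.740 GiB.
Saving: 3.661 − 1.740 = 1.920 GiB.

1.92 GiB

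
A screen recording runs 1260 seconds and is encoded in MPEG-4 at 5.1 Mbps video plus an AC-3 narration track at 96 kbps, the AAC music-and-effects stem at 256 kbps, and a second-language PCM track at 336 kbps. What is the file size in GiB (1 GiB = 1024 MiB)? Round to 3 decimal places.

0.849 GiB

Audio total: 96 + 256 + 336 = 688 kbps = 0.688 Mbps.
Total bitrate: 5.1 + 0.688 = 5.788 Mbps.
Stream data: 5.788 Mbps × 1260 s = 7292.9 Mb.
7,293 Mb = 911,610,000 bytes ÷ 1,073,741,824 = 0.849 GiB.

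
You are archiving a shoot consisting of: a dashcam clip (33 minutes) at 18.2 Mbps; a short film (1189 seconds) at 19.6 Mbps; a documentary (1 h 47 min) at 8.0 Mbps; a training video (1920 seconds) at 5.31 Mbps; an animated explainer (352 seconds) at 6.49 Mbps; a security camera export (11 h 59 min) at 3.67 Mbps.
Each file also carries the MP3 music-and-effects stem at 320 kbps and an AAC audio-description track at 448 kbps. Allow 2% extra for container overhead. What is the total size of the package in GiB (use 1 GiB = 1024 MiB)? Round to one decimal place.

Audio total: 320 + 448 = 768 kbps = 0.768 Mbps.
dashcam clip: 18.968 Mbps × 1980 s × 1.02 = 38307.8 Mb
short film: 20.368 Mbps × 1189 s × 1.02 = 24701.9 Mb
documentary: 8.768 Mbps × 6420 s × 1.02 = 57416.4 Mb
training video: 6.078 Mbps × 1920 s × 1.02 = 11903.2 Mb
animated explainer: 7.258 Mbps × 352 s × 1.02 = 2605.9 Mb
security camera export: 4.438 Mbps × 43140 s × 1.02 = 195284.4 Mb
Total: 330219.5 Mb = 41277.4 MB.
= 38.44 GiB.

38.4 GiB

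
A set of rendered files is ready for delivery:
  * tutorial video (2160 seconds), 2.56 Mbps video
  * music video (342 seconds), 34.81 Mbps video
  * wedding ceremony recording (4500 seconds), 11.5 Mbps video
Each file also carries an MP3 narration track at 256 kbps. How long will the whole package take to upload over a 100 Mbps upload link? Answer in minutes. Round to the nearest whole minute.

Audio: 256 kbps = 0.256 Mbps.
tutorial video: 2.816 Mbps × 2160 s = 6082.6 Mb
music video: 35.066 Mbps × 342 s = 11992.6 Mb
wedding ceremony recording: 11.756 Mbps × 4500 s = 52902.0 Mb
Total: 70977.1 Mb = 8872.1 MB.
At 100 Mbps: 70977.1 / 100 = 710 s ≈ 11.8 minutes.

12 minutes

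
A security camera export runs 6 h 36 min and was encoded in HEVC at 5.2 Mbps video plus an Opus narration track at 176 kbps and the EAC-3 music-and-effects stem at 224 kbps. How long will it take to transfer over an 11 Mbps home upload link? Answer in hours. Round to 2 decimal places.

3.36 hours

6 h 36 min = 396 min = 23760 s
Audio total: 176 + 224 = 400 kbps = 0.400 Mbps.
Total bitrate: 5.600 Mbps.
File: 5.600 Mbps × 23760 s = 133056.0 Mb.
At 11 Mbps: 133056.0 / 11 = 12096.0 s ≈ 3.36 hours.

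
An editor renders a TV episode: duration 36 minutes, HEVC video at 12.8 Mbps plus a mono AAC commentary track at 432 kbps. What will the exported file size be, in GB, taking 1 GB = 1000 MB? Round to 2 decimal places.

36 min = 2160 s
Audio: 432 kbps = 0.432 Mbps.
Total bitrate: 12.8 + 0.432 = 13.232 Mbps.
Stream data: 13.232 Mbps × 2160 s = 28581.1 Mb.
28,581 Mb ÷ 8 = 3,573 MB → 3.573 GB.

3.57 GB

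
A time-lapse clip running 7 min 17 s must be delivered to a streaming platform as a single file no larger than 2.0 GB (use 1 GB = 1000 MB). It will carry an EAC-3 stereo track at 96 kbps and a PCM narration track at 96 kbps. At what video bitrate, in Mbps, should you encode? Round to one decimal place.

Budget: 2.0 GB = 16000.0 Mb.
7 min 17 s = 437 s
Total bitrate budget: 16000.0 Mb / 437 s = 36.613 Mbps.
Audio total: 96 + 96 = 192 kbps = 0.192 Mbps.
Video: 36.613 − 0.192 = 36.421 Mbps.

36.4 Mbps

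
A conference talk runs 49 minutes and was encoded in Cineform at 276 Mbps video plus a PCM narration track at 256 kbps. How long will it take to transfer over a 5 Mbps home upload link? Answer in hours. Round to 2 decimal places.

45.12 hours

49 min = 2940 s
Audio: 256 kbps = 0.256 Mbps.
Total bitrate: 276.256 Mbps.
File: 276.256 Mbps × 2940 s = 812192.6 Mb.
At 5 Mbps: 812192.6 / 5 = 162438.5 s ≈ 45.1 hours.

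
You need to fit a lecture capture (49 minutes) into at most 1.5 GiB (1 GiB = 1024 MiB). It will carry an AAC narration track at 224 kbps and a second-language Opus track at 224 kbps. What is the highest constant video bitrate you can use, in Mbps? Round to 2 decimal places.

3.93 Mbps

Budget: 1.5 GiB = 12884.9 Mb.
49 min = 2940 s
Total bitrate budget: 12884.9 Mb / 2940 s = 4.383 Mbps.
Audio total: 224 + 224 = 448 kbps = 0.448 Mbps.
Video: 4.383 − 0.448 = 3.935 Mbps.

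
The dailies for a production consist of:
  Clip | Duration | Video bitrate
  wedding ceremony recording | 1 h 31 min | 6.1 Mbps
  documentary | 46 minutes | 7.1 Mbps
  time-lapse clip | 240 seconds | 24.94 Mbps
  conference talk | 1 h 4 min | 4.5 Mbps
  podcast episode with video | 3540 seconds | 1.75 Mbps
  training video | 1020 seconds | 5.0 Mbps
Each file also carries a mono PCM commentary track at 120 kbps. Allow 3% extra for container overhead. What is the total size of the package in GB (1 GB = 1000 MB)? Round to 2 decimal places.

Audio: 120 kbps = 0.120 Mbps.
wedding ceremony recording: 6.220 Mbps × 5460 s × 1.03 = 34980.0 Mb
documentary: 7.220 Mbps × 2760 s × 1.03 = 20525.0 Mb
time-lapse clip: 25.060 Mbps × 240 s × 1.03 = 6194.8 Mb
conference talk: 4.620 Mbps × 3840 s × 1.03 = 18273.0 Mb
podcast episode with video: 1.870 Mbps × 3540 s × 1.03 = 6818.4 Mb
training video: 5.120 Mbps × 1020 s × 1.03 = 5379.1 Mb
Total: 92170.4 Mb = 11521.3 MB.
= 11.52 GB.

11.52 GB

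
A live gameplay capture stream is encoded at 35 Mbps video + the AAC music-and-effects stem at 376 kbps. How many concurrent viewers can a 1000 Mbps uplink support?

28

Audio: 376 kbps = 0.376 Mbps.
Per-viewer media rate: 35.376 Mbps.
1000 Mbps = 1,000 Mbps; 1,000 / 35.376 = 28.27 → 28 viewers.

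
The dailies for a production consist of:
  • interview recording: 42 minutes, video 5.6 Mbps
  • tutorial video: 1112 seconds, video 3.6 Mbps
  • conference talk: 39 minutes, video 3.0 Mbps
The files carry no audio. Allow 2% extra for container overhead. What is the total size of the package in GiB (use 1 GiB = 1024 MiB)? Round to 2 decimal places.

interview recording: 5.600 Mbps × 2520 s × 1.02 = 14394.2 Mb
tutorial video: 3.600 Mbps × 1112 s × 1.02 = 4083.3 Mb
conference talk: 3.000 Mbps × 2340 s × 1.02 = 7160.4 Mb
Total: 25637.9 Mb = 3204.7 MB.
= 2.985 GiB.

2.98 GiB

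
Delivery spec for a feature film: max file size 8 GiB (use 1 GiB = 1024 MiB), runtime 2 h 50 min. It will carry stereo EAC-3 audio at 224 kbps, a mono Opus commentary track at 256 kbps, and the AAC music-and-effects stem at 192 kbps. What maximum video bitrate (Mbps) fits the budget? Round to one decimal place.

6.1 Mbps

Budget: 8 GiB = 68719.5 Mb.
2 h 50 min = 170 min = 10200 s
Total bitrate budget: 68719.5 Mb / 10200 s = 6.737 Mbps.
Audio total: 224 + 256 + 192 = 672 kbps = 0.672 Mbps.
Video: 6.737 − 0.672 = 6.065 Mbps.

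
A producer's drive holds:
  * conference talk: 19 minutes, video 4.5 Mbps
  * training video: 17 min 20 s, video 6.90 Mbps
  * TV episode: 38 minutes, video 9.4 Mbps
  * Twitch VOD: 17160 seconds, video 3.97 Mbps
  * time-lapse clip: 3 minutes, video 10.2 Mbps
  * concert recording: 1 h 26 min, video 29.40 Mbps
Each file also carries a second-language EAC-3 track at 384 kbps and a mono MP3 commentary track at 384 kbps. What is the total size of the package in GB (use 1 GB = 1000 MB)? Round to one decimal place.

Audio total: 384 + 384 = 768 kbps = 0.768 Mbps.
conference talk: 5.268 Mbps × 1140 s = 6005.5 Mb
training video: 7.668 Mbps × 1040 s = 7974.7 Mb
TV episode: 10.168 Mbps × 2280 s = 23183.0 Mb
Twitch VOD: 4.738 Mbps × 17160 s = 81304.1 Mb
time-lapse clip: 10.968 Mbps × 180 s = 1974.2 Mb
concert recording: 30.168 Mbps × 5160 s = 155666.9 Mb
Total: 276108.5 Mb = 34513.6 MB.
= 34.51 GB.

34.5 GB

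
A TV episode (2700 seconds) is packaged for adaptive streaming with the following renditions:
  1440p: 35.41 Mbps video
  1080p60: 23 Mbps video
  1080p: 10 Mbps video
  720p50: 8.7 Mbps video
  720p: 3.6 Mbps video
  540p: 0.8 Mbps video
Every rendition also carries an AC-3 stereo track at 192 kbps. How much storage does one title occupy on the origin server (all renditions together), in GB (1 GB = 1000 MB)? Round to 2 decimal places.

Audio: 192 kbps = 0.192 Mbps.
Sum of rendition bitrates: (35.41+0.192) + (23+0.192) + (10+0.192) + (8.7+0.192) + (3.6+0.192) + (0.8+0.192) = 82.662 Mbps.
× 2700 s = 223,187 Mb = 27,898 MB = 27.90 GB.

27.90 GB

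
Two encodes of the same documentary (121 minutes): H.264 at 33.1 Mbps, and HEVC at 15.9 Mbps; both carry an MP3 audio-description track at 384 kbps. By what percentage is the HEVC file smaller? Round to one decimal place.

51.4%

121 min = 7260 s
Audio: 384 kbps = 0.384 Mbps.
H.264: 33.484 Mbps × 7260 s = 243093.8 Mb = 30.387 GB.
HEVC: 16.284 Mbps × 7260 s = 118221.8 Mb = 14.778 GB.
Reduction: (1 − 14.778/30.387) × 100 = 51.37%.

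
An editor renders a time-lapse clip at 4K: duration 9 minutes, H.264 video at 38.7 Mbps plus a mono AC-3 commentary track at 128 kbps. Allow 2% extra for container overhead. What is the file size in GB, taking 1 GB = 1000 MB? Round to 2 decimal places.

9 min = 540 s
Audio: 128 kbps = 0.128 Mbps.
Total bitrate: 38.7 + 0.128 = 38.828 Mbps.
Stream data: 38.828 Mbps × 540 s = 20967.1 Mb.
With 2% container overhead: ×1.02.
21,386 Mb ÷ 8 = 2,673 MB → 2.673 GB.

2.67 GB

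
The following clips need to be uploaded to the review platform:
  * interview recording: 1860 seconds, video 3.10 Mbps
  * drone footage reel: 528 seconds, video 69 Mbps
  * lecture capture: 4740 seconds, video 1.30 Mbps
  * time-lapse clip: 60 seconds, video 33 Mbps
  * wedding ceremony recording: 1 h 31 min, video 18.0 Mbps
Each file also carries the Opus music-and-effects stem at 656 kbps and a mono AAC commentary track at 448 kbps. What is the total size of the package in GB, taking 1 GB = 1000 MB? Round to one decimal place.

Audio total: 656 + 448 = 1104 kbps = 1.104 Mbps.
interview recording: 4.204 Mbps × 1860 s = 7819.4 Mb
drone footage reel: 70.104 Mbps × 528 s = 37014.9 Mb
lecture capture: 2.404 Mbps × 4740 s = 11395.0 Mb
time-lapse clip: 34.104 Mbps × 60 s = 2046.2 Mb
wedding ceremony recording: 19.104 Mbps × 5460 s = 104307.8 Mb
Total: 162583.4 Mb = 20322.9 MB.
= 20.32 GB.

20.3 GB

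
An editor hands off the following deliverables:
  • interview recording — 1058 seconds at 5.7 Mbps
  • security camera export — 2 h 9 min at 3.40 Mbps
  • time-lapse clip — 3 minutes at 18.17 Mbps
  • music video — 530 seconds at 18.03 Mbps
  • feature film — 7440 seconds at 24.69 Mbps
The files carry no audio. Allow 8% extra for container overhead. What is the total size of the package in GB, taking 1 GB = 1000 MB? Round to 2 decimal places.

interview recording: 5.700 Mbps × 1058 s × 1.08 = 6513.0 Mb
security camera export: 3.400 Mbps × 7740 s × 1.08 = 28421.3 Mb
time-lapse clip: 18.170 Mbps × 180 s × 1.08 = 3532.2 Mb
music video: 18.030 Mbps × 530 s × 1.08 = 10320.4 Mb
feature film: 24.690 Mbps × 7440 s × 1.08 = 198389.1 Mb
Total: 247176.0 Mb = 30897.0 MB.
= 30.90 GB.

30.90 GB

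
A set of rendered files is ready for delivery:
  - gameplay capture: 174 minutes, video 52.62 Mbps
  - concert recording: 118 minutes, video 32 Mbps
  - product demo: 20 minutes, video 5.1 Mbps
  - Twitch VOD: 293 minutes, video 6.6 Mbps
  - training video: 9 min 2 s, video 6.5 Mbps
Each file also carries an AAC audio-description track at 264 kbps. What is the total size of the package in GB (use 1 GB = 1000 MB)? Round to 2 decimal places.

Audio: 264 kbps = 0.264 Mbps.
gameplay capture: 52.884 Mbps × 10440 s = 552109.0 Mb
concert recording: 32.264 Mbps × 7080 s = 228429.1 Mb
product demo: 5.364 Mbps × 1200 s = 6436.8 Mb
Twitch VOD: 6.864 Mbps × 17580 s = 120669.1 Mb
training video: 6.764 Mbps × 542 s = 3666.1 Mb
Total: 911310.1 Mb = 113913.8 MB.
= 113.9 GB.

113.91 GB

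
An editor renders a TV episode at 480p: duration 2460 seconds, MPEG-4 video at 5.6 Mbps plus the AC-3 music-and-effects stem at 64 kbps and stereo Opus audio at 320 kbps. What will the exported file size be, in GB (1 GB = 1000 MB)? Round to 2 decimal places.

Audio total: 64 + 320 = 384 kbps = 0.384 Mbps.
Total bitrate: 5.6 + 0.384 = 5.984 Mbps.
Stream data: 5.984 Mbps × 2460 s = 14720.6 Mb.
14,721 Mb ÷ 8 = 1,840 MB → 1.840 GB.

1.84 GB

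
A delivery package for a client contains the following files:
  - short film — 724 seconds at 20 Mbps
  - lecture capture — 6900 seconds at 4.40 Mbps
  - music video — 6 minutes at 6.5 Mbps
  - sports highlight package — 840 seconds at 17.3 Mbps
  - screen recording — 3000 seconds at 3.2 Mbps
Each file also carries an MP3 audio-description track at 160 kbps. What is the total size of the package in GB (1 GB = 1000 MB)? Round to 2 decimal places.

Audio: 160 kbps = 0.160 Mbps.
short film: 20.160 Mbps × 724 s = 14595.8 Mb
lecture capture: 4.560 Mbps × 6900 s = 31464.0 Mb
music video: 6.660 Mbps × 360 s = 2397.6 Mb
sports highlight package: 17.460 Mbps × 840 s = 14666.4 Mb
screen recording: 3.360 Mbps × 3000 s = 10080.0 Mb
Total: 73203.8 Mb = 9150.5 MB.
= 9.150 GB.

9.15 GB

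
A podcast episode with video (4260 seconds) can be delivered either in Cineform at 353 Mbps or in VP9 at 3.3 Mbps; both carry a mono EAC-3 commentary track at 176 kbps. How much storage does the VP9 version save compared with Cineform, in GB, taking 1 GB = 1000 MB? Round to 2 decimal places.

186.22 GB

Audio: 176 kbps = 0.176 Mbps.
Cineform: 353.176 Mbps × 4260 s = 1504529.8 Mb = 188.066 GB.
VP9: 3.476 Mbps × 4260 s = 14807.8 Mb = 1.851 GB.
Saving: 188.066 − 1.851 = 186.215 GB.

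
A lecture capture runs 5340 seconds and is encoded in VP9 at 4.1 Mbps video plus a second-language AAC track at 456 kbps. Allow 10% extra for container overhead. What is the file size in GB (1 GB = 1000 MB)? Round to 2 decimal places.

Audio: 456 kbps = 0.456 Mbps.
Total bitrate: 4.1 + 0.456 = 4.556 Mbps.
Stream data: 4.556 Mbps × 5340 s = 24329.0 Mb.
With 10% container overhead: ×1.10.
26,762 Mb ÷ 8 = 3,345 MB → 3.345 GB.

3.35 GB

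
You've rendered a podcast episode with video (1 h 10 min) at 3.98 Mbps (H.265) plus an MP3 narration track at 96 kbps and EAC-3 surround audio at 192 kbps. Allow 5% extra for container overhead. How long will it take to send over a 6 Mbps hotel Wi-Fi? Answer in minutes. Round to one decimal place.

52.3 minutes

1 h 10 min = 70 min = 4200 s
Audio total: 96 + 192 = 288 kbps = 0.288 Mbps.
Total bitrate: 4.268 Mbps.
File: 4.268 Mbps × 4200 s = 17925.6 Mb.
With 5% container overhead: ×1.05. → 18821.9 Mb.
At 6 Mbps: 18821.9 / 6 = 3137.0 s ≈ 52.3 minutes.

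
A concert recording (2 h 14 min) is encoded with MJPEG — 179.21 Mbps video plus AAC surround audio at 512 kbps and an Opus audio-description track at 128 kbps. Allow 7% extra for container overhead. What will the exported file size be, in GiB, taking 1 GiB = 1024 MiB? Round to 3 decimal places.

180.119 GiB

2 h 14 min = 134 min = 8040 s
Audio total: 512 + 128 = 640 kbps = 0.640 Mbps.
Total bitrate: 179.21 + 0.640 = 179.850 Mbps.
Stream data: 179.850 Mbps × 8040 s = 1445994.0 Mb.
With 7% container overhead: ×1.07.
1,547,214 Mb = 193,401,697,500 bytes ÷ 1,073,741,824 = 180.1 GiB.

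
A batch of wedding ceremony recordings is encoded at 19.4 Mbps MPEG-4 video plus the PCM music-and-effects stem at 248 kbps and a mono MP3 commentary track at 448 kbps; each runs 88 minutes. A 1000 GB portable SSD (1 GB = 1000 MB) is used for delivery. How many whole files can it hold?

88 min = 5280 s
Audio total: 248 + 448 = 696 kbps = 0.696 Mbps.
Total bitrate: 20.096 Mbps.
Per item: 20.096 Mbps × 5280 s = 106,107 Mb = 13,263 MB.
Capacity: 1000 GB = 8,000,000 Mb; 75.40 items → 75 complete.

75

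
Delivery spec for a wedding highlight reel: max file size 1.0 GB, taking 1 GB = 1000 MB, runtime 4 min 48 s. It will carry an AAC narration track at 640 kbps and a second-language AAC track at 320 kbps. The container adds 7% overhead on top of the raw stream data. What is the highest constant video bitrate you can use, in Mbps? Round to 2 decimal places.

Budget: 1.0 GB = 8000.0 Mb.
Stream payload after overhead: 8000.0 / 1.07 = 7476.6 Mb.
4 min 48 s = 288 s
Total bitrate budget: 7476.6 Mb / 288 s = 25.961 Mbps.
Audio total: 640 + 320 = 960 kbps = 0.960 Mbps.
Video: 25.961 − 0.960 = 25.001 Mbps.

25.00 Mbps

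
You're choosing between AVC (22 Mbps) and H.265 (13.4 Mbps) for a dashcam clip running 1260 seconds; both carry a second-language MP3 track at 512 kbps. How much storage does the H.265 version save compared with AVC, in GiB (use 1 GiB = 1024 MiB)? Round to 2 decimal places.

1.26 GiB

Audio: 512 kbps = 0.512 Mbps.
AVC: 22.512 Mbps × 1260 s = 28365.1 Mb = 3.302 GiB.
H.265: 13.912 Mbps × 1260 s = 17529.1 Mb = 2.041 GiB.
Saving: 3.302 − 2.041 = 1.261 GiB.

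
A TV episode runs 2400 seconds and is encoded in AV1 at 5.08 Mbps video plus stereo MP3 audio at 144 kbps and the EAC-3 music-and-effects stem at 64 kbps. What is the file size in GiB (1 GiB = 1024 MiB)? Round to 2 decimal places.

Audio total: 144 + 64 = 208 kbps = 0.208 Mbps.
Total bitrate: 5.08 + 0.208 = 5.288 Mbps.
Stream data: 5.288 Mbps × 2400 s = 12691.2 Mb.
12,691 Mb = 1,586,400,000 bytes ÷ 1,073,741,824 = 1.477 GiB.

1.48 GiB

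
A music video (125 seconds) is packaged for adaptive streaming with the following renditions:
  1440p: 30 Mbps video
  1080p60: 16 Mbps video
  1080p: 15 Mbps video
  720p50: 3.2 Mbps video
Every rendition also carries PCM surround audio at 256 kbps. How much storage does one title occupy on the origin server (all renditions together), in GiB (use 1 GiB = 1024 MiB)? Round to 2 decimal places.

Audio: 256 kbps = 0.256 Mbps.
Sum of rendition bitrates: (30+0.256) + (16+0.256) + (15+0.256) + (3.2+0.256) = 65.224 Mbps.
× 125 s = 8,153 Mb = 1,019 MB = 0.9491 GiB.

0.95 GiB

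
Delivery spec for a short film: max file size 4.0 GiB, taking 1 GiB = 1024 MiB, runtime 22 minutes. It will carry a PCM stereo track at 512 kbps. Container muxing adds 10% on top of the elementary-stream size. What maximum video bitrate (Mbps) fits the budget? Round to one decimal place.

Budget: 4.0 GiB = 34359.7 Mb.
Stream payload after overhead: 34359.7 / 1.10 = 31236.1 Mb.
22 min = 1320 s
Total bitrate budget: 31236.1 Mb / 1320 s = 23.664 Mbps.
Audio: 512 kbps = 0.512 Mbps.
Video: 23.664 − 0.512 = 23.152 Mbps.

23.2 Mbps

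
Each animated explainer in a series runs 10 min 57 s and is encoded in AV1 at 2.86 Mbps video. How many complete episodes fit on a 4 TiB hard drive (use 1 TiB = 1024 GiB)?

10 min 57 s = 657 s
Per item: 2.860 Mbps × 657 s = 1,879 Mb = 234.9 MB.
Capacity: 4 TiB = 35,184,372 Mb; 18724.85 items → 18724 complete.

18724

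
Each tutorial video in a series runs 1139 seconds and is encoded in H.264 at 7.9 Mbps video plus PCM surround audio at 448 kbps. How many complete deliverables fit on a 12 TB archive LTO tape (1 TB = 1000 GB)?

10096

Audio: 448 kbps = 0.448 Mbps.
Total bitrate: 8.348 Mbps.
Per item: 8.348 Mbps × 1139 s = 9,508 Mb = 1,189 MB.
Capacity: 12 TB = 96,000,000 Mb; 10096.37 items → 10096 complete.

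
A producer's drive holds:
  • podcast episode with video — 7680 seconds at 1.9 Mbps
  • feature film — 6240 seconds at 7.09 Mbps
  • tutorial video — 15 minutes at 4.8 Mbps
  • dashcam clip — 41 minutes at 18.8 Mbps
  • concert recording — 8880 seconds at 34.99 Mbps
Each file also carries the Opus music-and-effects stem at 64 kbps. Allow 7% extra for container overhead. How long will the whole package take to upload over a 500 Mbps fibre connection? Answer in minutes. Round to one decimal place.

15.0 minutes

Audio: 64 kbps = 0.064 Mbps.
podcast episode with video: 1.964 Mbps × 7680 s × 1.07 = 16139.4 Mb
feature film: 7.154 Mbps × 6240 s × 1.07 = 47765.8 Mb
tutorial video: 4.864 Mbps × 900 s × 1.07 = 4684.0 Mb
dashcam clip: 18.864 Mbps × 2460 s × 1.07 = 49653.8 Mb
concert recording: 35.054 Mbps × 8880 s × 1.07 = 333069.1 Mb
Total: 451312.1 Mb = 56414.0 MB.
At 500 Mbps: 451312.1 / 500 = 903 s ≈ 15 minutes.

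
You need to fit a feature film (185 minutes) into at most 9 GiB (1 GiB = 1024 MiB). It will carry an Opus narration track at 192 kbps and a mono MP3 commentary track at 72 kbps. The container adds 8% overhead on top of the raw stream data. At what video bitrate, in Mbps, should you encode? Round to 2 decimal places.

6.18 Mbps

Budget: 9 GiB = 77309.4 Mb.
Stream payload after overhead: 77309.4 / 1.08 = 71582.8 Mb.
185 min = 11100 s
Total bitrate budget: 71582.8 Mb / 11100 s = 6.449 Mbps.
Audio total: 192 + 72 = 264 kbps = 0.264 Mbps.
Video: 6.449 − 0.264 = 6.185 Mbps.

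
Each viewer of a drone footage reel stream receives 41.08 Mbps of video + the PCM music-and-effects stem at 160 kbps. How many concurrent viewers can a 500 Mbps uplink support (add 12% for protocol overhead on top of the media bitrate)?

10

Audio: 160 kbps = 0.160 Mbps.
Per-viewer media rate: 41.240 Mbps.
On the wire with 12% overhead: 46.189 Mbps.
500 Mbps = 500.0 Mbps; 500.0 / 46.189 = 10.83 → 10 viewers.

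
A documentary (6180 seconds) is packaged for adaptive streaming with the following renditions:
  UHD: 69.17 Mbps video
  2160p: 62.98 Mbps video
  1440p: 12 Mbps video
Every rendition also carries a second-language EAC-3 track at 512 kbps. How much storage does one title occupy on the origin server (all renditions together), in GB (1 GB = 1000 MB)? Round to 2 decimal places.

112.54 GB

Audio: 512 kbps = 0.512 Mbps.
Sum of rendition bitrates: (69.17+0.512) + (62.98+0.512) + (12+0.512) = 145.686 Mbps.
× 6180 s = 900,339 Mb = 112,542 MB = 112.5 GB.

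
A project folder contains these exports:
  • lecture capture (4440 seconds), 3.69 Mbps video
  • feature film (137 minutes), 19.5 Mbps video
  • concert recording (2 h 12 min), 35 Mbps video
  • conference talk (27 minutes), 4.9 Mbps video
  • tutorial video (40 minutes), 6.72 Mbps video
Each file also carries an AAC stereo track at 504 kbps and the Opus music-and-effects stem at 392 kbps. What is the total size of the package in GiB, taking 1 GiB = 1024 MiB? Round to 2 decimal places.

Audio total: 504 + 392 = 896 kbps = 0.896 Mbps.
lecture capture: 4.586 Mbps × 4440 s = 20361.8 Mb
feature film: 20.396 Mbps × 8220 s = 167655.1 Mb
concert recording: 35.896 Mbps × 7920 s = 284296.3 Mb
conference talk: 5.796 Mbps × 1620 s = 9389.5 Mb
tutorial video: 7.616 Mbps × 2400 s = 18278.4 Mb
Total: 499981.2 Mb = 62497.7 MB.
= 58.21 GiB.

58.21 GiB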